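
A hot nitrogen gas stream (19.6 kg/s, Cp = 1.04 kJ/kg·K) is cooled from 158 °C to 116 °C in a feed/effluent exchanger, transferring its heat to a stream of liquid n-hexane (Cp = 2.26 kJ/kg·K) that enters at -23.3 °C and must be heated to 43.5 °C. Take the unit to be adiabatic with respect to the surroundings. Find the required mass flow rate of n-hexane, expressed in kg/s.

Heat released by hot stream: Q = 19.6 × 1.04 × (158 − 116) = 856.13 kJ/s
Energy balance on cold side (adiabatic exchanger): Q = ṁ_c·Cp_c·(T_c,out − T_c,in)
ṁ_c = 856.13 / [2.26 × (43.5 − -23.3)] = 5.6709 kg/s

ṁ_c = 5.67 kg/s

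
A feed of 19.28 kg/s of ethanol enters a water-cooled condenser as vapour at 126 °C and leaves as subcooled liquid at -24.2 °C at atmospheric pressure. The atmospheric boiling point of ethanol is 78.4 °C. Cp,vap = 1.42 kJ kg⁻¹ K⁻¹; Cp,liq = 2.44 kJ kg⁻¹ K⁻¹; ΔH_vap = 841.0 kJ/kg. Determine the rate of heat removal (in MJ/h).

vapour 126→78.4 °C: -67.592 kJ/kg
condensation at 78.4 °C: -841 kJ/kg
liquid 78.4→-24.2 °C: -250.34 kJ/kg
Δh = -67.592 + -841 + -250.34 = -1158.9 kJ/kg
Q = ṁ·Δh = 19.28 kg/s × -1158.9 kJ/kg = -22344 kJ/s
|Q| = 22344 kW = 80439 MJ/h

Q_c = 80400 MJ/h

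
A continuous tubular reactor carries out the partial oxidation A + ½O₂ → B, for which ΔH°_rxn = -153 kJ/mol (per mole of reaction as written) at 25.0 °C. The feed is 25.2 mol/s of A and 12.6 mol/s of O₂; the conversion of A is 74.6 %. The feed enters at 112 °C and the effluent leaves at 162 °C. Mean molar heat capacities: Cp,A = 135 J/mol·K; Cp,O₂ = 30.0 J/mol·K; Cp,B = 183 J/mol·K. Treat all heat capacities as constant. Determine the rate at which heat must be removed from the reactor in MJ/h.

Extent of reaction ξ = 0.746 × 25.2 = 18.799 mol/s
Reaction term: ξ·ΔH°_rxn = 18.799 × -153 = -2876.3 kJ/s
Sensible, feed 112→25 °C: -328.86 kJ/s
Outlet flows (mol/s): A 6.4008, O₂ 3.2004, B 18.799
Sensible, products 25→162 °C: 602.85 kJ/s
Q = ΔH = -2602.3 kJ/s = -2602.3 kW
Heat removed = 9368.2 MJ/h

Q_out = 9370 MJ/h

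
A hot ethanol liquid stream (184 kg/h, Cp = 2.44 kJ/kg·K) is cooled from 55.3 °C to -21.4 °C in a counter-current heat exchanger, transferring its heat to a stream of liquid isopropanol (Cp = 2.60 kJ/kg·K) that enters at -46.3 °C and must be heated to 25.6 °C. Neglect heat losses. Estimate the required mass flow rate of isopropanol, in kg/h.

ṁ_c = 184 kg/h

Heat released by hot stream: Q = 184 × 2.44 × (55.3 − -21.4) = 34435 kJ/h
Energy balance on cold side (adiabatic exchanger): Q = ṁ_c·Cp_c·(T_c,out − T_c,in)
ṁ_c = 34435 / [2.60 × (25.6 − -46.3)] = 184.2 kg/h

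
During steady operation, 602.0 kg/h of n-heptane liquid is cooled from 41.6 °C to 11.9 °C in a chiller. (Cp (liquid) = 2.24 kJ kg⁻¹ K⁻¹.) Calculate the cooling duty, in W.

Q = ṁ·Cp·ΔT = 602.0 × 2.24 × (11.9 − 41.6) = -40050 kJ/h
Converting: 40050 / 3600 s = 11.125 kW
Cooling duty = 11125 W

Q_c = 11100 W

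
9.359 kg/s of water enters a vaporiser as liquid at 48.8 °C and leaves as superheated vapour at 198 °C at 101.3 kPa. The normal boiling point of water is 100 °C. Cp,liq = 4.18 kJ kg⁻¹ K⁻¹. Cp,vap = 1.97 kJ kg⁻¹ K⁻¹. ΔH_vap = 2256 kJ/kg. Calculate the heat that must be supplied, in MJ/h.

Q = 89700 MJ/h

liquid 48.8→100 °C: 214.02 kJ/kg
vaporisation at 100 °C: 2256 kJ/kg
vapour 100→198 °C: 193.06 kJ/kg
Δh = 214.02 + 2256 + 193.06 = 2663.1 kJ/kg
Q = ṁ·Δh = 9.359 kg/s × 2663.1 kJ/kg = 24924 kJ/s
|Q| = 24924 kW = 89725 MJ/h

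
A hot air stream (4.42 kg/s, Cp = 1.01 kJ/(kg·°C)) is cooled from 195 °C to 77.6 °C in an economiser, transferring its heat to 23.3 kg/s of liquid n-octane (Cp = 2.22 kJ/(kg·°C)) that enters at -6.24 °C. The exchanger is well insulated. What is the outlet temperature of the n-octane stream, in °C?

Heat released by hot stream: Q = 4.42 × 1.01 × (195 − 77.6) = 524.1 kJ/s
Energy balance on cold side (adiabatic exchanger): Q = ṁ_c·Cp_c·(T_c,out − T_c,in)
T_c,out = -6.24 + 524.1/(23.3 × 2.22) = 3.8922 °C

T_c,out = 3.89 °C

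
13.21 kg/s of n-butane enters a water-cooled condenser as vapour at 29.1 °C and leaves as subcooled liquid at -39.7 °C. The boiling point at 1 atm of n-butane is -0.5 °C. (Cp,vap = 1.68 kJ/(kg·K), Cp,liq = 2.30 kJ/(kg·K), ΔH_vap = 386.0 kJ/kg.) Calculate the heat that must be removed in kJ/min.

Q_c = 417000 kJ/min

vapour 29.1→-0.5 °C: -49.728 kJ/kg
condensation at -0.5 °C: -386 kJ/kg
liquid -0.5→-39.7 °C: -90.16 kJ/kg
Δh = -49.728 + -386 + -90.16 = -525.89 kJ/kg
Q = ṁ·Δh = 13.21 kg/s × -525.89 kJ/kg = -6947 kJ/s
|Q| = 6947 kW = 416820 kJ/min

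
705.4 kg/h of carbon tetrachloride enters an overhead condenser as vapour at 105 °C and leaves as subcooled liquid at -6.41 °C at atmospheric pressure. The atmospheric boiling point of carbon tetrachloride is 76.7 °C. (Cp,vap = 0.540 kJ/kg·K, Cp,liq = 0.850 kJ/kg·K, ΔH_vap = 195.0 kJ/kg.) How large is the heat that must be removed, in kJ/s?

Q_c = 55.0 kJ/s

vapour 105→76.7 °C: -15.282 kJ/kg
condensation at 76.7 °C: -195 kJ/kg
liquid 76.7→-6.41 °C: -70.644 kJ/kg
Δh = -15.282 + -195 + -70.644 = -280.93 kJ/kg
Q = ṁ·Δh = 705.4 kg/h × -280.93 kJ/kg = -198160 kJ/h
|Q| = 55.046 kW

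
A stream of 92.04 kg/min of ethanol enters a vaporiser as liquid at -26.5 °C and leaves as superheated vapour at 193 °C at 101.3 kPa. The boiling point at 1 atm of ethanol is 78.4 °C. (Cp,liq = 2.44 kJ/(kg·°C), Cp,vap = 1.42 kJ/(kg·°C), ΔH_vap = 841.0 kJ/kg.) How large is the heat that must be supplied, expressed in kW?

Q = 1930 kW

liquid -26.5→78.4 °C: 255.96 kJ/kg
vaporisation at 78.4 °C: 841 kJ/kg
vapour 78.4→193 °C: 162.73 kJ/kg
Δh = 255.96 + 841 + 162.73 = 1259.7 kJ/kg
Q = ṁ·Δh = 92.04 kg/min × 1259.7 kJ/kg = 115940 kJ/min
|Q| = 1932.4 kW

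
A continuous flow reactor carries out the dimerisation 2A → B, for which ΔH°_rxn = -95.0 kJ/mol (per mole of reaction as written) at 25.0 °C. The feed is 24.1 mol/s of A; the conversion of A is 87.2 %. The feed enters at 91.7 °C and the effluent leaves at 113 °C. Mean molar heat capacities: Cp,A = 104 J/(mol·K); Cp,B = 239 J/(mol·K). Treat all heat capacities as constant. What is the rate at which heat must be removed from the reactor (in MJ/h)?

Extent of reaction ξ = 0.872 × 24.1 / 2 = 10.508 mol/s
Reaction term: ξ·ΔH°_rxn = 10.508 × -95.0 = -998.22 kJ/s
Sensible, feed 91.7→25 °C: -167.18 kJ/s
Outlet flows (mol/s): A 3.0848, B 10.508
Sensible, products 25→113 °C: 249.23 kJ/s
Q = ΔH = -916.17 kJ/s = -916.17 kW
Heat removed = 3298.2 MJ/h

Q_out = 3300 MJ/h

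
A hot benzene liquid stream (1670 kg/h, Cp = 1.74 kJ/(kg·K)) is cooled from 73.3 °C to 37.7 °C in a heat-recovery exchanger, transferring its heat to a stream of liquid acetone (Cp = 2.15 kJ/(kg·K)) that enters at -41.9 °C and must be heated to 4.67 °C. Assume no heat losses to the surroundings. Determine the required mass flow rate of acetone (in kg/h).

ṁ_c = 1030 kg/h

Heat released by hot stream: Q = 1670 × 1.74 × (73.3 − 37.7) = 103450 kJ/h
Energy balance on cold side (adiabatic exchanger): Q = ṁ_c·Cp_c·(T_c,out − T_c,in)
ṁ_c = 103450 / [2.15 × (4.67 − -41.9)] = 1033.2 kg/h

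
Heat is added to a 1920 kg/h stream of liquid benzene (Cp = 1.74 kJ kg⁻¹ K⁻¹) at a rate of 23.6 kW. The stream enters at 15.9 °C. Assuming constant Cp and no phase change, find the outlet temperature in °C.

T_out = 41.3 °C

Q = 23.6 kW = 84960 kJ/h
ΔT = Q/(ṁ·Cp) = 84960/(1920×1.74) = 25.431 K
T_out = 15.9 + 25.431 = 41.331 °C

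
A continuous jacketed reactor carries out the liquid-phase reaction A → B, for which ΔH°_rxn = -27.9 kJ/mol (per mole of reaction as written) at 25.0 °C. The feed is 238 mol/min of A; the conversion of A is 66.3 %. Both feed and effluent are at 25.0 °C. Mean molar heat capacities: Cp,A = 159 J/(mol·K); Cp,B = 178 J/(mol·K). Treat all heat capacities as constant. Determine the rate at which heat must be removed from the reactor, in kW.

Q_out = 73.4 kW

Extent of reaction ξ = 0.663 × 238 = 157.79 mol/min
Reaction term: ξ·ΔH°_rxn = 157.79 × -27.9 = -4402.5 kJ/min
Q = ΔH = -4402.5 kJ/min = -73.374 kW
Heat removed = 73.374 kW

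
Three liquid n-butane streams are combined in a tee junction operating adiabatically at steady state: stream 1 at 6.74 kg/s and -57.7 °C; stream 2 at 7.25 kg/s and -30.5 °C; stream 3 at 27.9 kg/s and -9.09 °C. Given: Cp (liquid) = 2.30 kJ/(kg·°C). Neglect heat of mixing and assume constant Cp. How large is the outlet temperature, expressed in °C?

T_out = -20.6 °C

Adiabatic, steady state ⇒ Σ ṁᵢCp,ᵢ(T_out − Tᵢ) = 0
T_out = Σ ṁᵢCp,ᵢTᵢ / Σ ṁᵢCp,ᵢ
      = -1986.4 / 96.347 = -20.617 °C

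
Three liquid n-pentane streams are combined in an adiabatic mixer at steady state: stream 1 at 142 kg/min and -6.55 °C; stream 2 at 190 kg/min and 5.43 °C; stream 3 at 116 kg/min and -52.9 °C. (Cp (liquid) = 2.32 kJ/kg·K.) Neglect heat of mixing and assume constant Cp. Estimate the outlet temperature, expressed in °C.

No heat crosses the boundary, so H_out = H_in.
T_out = Σ ṁᵢCp,ᵢTᵢ / Σ ṁᵢCp,ᵢ
      = -14001 / 1039.4 = -13.471 °C

T_out = -13.5 °C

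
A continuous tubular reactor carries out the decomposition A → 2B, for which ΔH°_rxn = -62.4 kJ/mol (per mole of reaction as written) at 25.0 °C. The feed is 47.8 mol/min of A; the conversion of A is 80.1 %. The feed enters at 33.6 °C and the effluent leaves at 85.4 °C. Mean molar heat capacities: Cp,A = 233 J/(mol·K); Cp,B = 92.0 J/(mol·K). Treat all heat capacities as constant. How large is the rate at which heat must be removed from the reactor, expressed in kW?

Q_out = 32.1 kW

Extent of reaction ξ = 0.801 × 47.8 = 38.288 mol/min
Reaction term: ξ·ΔH°_rxn = 38.288 × -62.4 = -2389.2 kJ/min
Sensible, feed 33.6→25 °C: -95.782 kJ/min
Outlet flows (mol/min): A 9.5122, B 76.576
Sensible, products 25→85.4 °C: 559.38 kJ/min
Q = ΔH = -1925.6 kJ/min = -32.093 kW
Heat removed = 32.093 kW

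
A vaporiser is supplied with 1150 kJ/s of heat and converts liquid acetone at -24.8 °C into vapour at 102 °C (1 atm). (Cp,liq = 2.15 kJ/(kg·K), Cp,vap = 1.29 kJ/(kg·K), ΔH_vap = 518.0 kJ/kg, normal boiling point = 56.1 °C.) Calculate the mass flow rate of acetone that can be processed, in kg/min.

ṁ = 91.9 kg/min

Δh = 2.15×(56.1−-24.8) + 518.0 + 1.29×(102−56.1) = 751.15 kJ/kg
Q = 1150 kJ/s = 1150 kJ/s = 69000 kJ/min
ṁ = Q/Δh = 69000 / 751.15 = 91.86 kg/min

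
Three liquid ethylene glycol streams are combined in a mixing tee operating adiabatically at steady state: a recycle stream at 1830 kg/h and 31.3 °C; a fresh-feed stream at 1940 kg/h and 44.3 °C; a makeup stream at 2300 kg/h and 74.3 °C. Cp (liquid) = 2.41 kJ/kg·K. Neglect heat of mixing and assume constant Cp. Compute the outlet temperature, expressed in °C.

No heat crosses the boundary, so H_out = H_in.
Σ ṁᵢCp,ᵢTᵢ = 1830×2.41×31.3 + 1940×2.41×44.3 + 2300×2.41×74.3 = 757010
Σ ṁᵢCp,ᵢ = 1830×2.41 + 1940×2.41 + 2300×2.41 = 14629
T_out = 757010 / 14629 = 51.748 °C

T_out = 51.7 °C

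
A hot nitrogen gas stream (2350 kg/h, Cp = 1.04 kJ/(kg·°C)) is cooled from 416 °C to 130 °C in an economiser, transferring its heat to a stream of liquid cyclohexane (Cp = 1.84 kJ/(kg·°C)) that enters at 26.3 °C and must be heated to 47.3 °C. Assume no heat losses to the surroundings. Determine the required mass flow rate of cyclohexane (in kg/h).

Heat released by hot stream: Q = 2350 × 1.04 × (416 − 130) = 698980 kJ/h
Energy balance on cold side (adiabatic exchanger): Q = ṁ_c·Cp_c·(T_c,out − T_c,in)
ṁ_c = 698980 / [1.84 × (47.3 − 26.3)] = 18090 kg/h

ṁ_c = 18100 kg/h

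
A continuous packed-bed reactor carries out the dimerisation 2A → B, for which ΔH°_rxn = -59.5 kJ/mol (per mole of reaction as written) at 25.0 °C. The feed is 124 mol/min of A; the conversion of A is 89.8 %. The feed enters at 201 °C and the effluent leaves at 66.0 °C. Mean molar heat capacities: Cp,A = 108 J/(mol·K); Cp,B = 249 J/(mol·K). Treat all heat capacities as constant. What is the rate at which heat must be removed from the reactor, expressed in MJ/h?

Extent of reaction ξ = 0.898 × 124 / 2 = 55.676 mol/min
Reaction term: ξ·ΔH°_rxn = 55.676 × -59.5 = -3312.7 kJ/min
Sensible, feed 201→25 °C: -2357 kJ/min
Outlet flows (mol/min): A 12.648, B 55.676
Sensible, products 25→66.0 °C: 624.4 kJ/min
Q = ΔH = -5045.3 kJ/min = -84.089 kW
Heat removed = 302.72 MJ/h

Q_out = 303 MJ/h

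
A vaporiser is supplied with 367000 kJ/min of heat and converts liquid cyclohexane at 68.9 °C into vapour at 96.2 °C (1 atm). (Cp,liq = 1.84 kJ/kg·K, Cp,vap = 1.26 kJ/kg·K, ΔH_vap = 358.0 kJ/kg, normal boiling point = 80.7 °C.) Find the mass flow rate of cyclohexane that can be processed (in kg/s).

ṁ = 15.3 kg/s

Δh = 1.84×(80.7−68.9) + 358.0 + 1.26×(96.2−80.7) = 399.24 kJ/kg
Q = 367000 kJ/min = 6116.7 kJ/s = 6116.7 kJ/s
ṁ = Q/Δh = 6116.7 / 399.24 = 15.321 kg/s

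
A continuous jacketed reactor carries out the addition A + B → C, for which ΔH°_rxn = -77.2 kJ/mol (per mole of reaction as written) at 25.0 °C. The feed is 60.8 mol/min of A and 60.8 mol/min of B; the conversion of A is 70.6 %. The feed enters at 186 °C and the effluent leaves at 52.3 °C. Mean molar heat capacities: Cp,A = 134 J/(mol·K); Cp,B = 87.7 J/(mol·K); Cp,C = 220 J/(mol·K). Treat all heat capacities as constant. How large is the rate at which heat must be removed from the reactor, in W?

Extent of reaction ξ = 0.706 × 60.8 = 42.925 mol/min
Reaction term: ξ·ΔH°_rxn = 42.925 × -77.2 = -3313.8 kJ/min
Sensible, feed 186→25 °C: -2170.2 kJ/min
Outlet flows (mol/min): A 17.875, B 17.875, C 42.925
Sensible, products 25→52.3 °C: 365.99 kJ/min
Q = ΔH = -5118 kJ/min = -85.3 kW
Heat removed = 85300 W

Q_out = 85300 W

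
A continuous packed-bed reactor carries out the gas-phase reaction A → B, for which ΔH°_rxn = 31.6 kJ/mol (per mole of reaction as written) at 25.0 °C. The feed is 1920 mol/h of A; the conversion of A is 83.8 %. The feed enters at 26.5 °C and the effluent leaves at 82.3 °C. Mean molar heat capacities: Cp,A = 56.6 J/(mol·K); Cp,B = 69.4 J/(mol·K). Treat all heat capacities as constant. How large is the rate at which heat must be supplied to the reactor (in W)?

Q_in = 16100 W

Extent of reaction ξ = 0.838 × 1920 = 1609 mol/h
Reaction term: ξ·ΔH°_rxn = 1609 × 31.6 = 50843 kJ/h
Sensible, feed 26.5→25 °C: -163.01 kJ/h
Outlet flows (mol/h): A 311.04, B 1609
Sensible, products 25→82.3 °C: 7407 kJ/h
Q = ΔH = 58087 kJ/h = 16.135 kW
Heat supplied = 16135 W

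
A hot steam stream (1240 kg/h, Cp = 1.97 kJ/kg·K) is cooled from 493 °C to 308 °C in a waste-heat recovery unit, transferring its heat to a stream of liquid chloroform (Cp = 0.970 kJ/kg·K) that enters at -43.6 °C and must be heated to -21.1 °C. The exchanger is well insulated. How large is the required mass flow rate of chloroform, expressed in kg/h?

ṁ_c = 20700 kg/h

Heat released by hot stream: Q = 1240 × 1.97 × (493 − 308) = 451920 kJ/h
Energy balance on cold side (adiabatic exchanger): Q = ṁ_c·Cp_c·(T_c,out − T_c,in)
ṁ_c = 451920 / [0.970 × (-21.1 − -43.6)] = 20706 kg/h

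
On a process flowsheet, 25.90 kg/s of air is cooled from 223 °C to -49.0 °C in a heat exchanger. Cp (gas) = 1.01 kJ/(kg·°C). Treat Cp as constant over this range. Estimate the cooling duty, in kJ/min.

Q = ṁ·Cp·ΔT = 25.90 × 1.01 × (-49.0 − 223) = -7115.2 kJ/s
Cooling duty = 426910 kJ/min

Q_c = 427000 kJ/min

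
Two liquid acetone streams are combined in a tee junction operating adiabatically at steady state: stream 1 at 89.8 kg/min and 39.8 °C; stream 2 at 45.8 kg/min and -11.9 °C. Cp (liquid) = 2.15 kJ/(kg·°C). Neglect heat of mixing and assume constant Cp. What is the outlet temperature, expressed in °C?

T_out = 22.3 °C

Energy balance with Q = 0: Σ ṁᵢCp,ᵢ(T_out − Tᵢ) = 0
Σ ṁᵢCp,ᵢTᵢ = 89.8×2.15×39.8 + 45.8×2.15×-11.9 = 6512.4
Σ ṁᵢCp,ᵢ = 89.8×2.15 + 45.8×2.15 = 291.54
T_out = 6512.4 / 291.54 = 22.338 °C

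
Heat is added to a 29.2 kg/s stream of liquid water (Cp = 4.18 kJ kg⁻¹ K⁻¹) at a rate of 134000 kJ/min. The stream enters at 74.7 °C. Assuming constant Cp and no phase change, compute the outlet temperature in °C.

Q = 134000 kJ/min = 2233.3 kJ/s
ΔT = Q/(ṁ·Cp) = 2233.3/(29.2×4.18) = 18.298 K
T_out = 74.7 + 18.298 = 92.998 °C

T_out = 93.0 °C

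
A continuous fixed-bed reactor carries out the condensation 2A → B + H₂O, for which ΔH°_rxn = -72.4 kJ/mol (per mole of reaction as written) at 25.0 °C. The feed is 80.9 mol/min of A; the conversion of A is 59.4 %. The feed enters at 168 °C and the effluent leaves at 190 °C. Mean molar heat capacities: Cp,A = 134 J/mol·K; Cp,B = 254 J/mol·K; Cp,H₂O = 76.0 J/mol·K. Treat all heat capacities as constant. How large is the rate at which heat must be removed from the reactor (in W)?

Extent of reaction ξ = 0.594 × 80.9 / 2 = 24.027 mol/min
Reaction term: ξ·ΔH°_rxn = 24.027 × -72.4 = -1739.6 kJ/min
Sensible, feed 168→25 °C: -1550.2 kJ/min
Outlet flows (mol/min): A 32.845, B 24.027, H₂O 24.027
Sensible, products 25→190 °C: 2034.5 kJ/min
Q = ΔH = -1255.3 kJ/min = -20.921 kW
Heat removed = 20921 W

Q_out = 20900 W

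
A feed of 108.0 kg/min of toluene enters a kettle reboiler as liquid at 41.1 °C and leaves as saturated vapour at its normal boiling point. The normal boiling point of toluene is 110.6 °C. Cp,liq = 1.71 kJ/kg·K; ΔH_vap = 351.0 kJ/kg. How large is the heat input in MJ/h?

Q = 3040 MJ/h

liquid 41.1→110.6 °C: 118.84 kJ/kg
vaporisation at 110.6 °C: 351 kJ/kg
Δh = 118.84 + 351 = 469.85 kJ/kg
Q = ṁ·Δh = 108.0 kg/min × 469.85 kJ/kg = 50743 kJ/min
|Q| = 845.72 kW = 3044.6 MJ/h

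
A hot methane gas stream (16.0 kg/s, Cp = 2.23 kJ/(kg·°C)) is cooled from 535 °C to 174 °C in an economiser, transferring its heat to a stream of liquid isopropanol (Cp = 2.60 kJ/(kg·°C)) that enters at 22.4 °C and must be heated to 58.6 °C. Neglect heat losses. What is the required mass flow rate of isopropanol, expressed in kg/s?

ṁ_c = 137 kg/s

Heat released by hot stream: Q = 16.0 × 2.23 × (535 − 174) = 12880 kJ/s
Energy balance on cold side (adiabatic exchanger): Q = ṁ_c·Cp_c·(T_c,out − T_c,in)
ṁ_c = 12880 / [2.60 × (58.6 − 22.4)] = 136.85 kg/s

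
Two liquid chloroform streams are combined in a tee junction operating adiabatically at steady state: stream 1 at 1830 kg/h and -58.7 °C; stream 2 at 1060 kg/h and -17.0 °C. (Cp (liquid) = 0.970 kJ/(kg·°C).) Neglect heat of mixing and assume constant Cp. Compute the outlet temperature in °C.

T_out = -43.4 °C

Energy balance with Q = 0: Σ ṁᵢCp,ᵢ(T_out − Tᵢ) = 0
T_out = Σ ṁᵢCp,ᵢTᵢ / Σ ṁᵢCp,ᵢ
      = -121680 / 2803.3 = -43.405 °C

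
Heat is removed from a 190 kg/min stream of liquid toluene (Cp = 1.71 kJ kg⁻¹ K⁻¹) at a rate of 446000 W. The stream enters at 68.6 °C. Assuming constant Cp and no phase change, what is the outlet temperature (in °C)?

Q = 446000 W = 26760 kJ/min
ΔT = Q/(ṁ·Cp) = 26760/(190×1.71) = 82.364 K
T_out = 68.6 − 82.364 = -13.764 °C

T_out = -13.8 °C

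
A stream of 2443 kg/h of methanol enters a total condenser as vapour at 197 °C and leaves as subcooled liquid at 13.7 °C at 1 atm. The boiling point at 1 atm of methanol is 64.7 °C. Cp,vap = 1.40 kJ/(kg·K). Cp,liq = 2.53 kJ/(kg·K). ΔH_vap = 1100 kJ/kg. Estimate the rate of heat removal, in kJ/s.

Q_c = 960 kJ/s

vapour 197→64.7 °C: -185.22 kJ/kg
condensation at 64.7 °C: -1100 kJ/kg
liquid 64.7→13.7 °C: -129.03 kJ/kg
Δh = -185.22 + -1100 + -129.03 = -1414.2 kJ/kg
Q = ṁ·Δh = 2443 kg/h × -1414.2 kJ/kg = -3.455e+06 kJ/h
|Q| = 959.73 kW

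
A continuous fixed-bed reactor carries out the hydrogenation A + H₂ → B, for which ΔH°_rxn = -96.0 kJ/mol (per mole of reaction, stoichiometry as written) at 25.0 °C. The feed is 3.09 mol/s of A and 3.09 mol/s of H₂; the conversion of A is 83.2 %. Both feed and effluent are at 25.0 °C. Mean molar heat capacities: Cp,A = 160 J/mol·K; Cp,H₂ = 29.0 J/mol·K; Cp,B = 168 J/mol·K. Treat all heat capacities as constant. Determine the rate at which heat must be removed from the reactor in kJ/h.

Q_out = 888000 kJ/h

Extent of reaction ξ = 0.832 × 3.09 = 2.5709 mol/s
Reaction term: ξ·ΔH°_rxn = 2.5709 × -96.0 = -246.8 kJ/s
Q = ΔH = -246.8 kJ/s = -246.8 kW
Heat removed = 888500 kJ/h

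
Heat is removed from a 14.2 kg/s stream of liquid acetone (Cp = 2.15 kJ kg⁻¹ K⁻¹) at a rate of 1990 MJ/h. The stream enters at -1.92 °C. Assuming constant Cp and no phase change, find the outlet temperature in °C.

Q = 1990 MJ/h = 552.78 kJ/s
ΔT = Q/(ṁ·Cp) = 552.78/(14.2×2.15) = 18.106 K
T_out = -1.92 − 18.106 = -20.026 °C

T_out = -20.0 °C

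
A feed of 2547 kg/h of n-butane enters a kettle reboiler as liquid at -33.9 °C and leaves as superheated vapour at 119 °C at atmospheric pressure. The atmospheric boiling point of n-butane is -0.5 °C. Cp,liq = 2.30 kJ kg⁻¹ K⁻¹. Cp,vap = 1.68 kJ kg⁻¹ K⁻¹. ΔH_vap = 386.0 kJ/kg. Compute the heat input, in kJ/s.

Q = 469 kJ/s

liquid -33.9→-0.5 °C: 76.82 kJ/kg
vaporisation at -0.5 °C: 386 kJ/kg
vapour -0.5→119 °C: 200.76 kJ/kg
Δh = 76.82 + 386 + 200.76 = 663.58 kJ/kg
Q = ṁ·Δh = 2547 kg/h × 663.58 kJ/kg = 1.6901e+06 kJ/h
|Q| = 469.48 kW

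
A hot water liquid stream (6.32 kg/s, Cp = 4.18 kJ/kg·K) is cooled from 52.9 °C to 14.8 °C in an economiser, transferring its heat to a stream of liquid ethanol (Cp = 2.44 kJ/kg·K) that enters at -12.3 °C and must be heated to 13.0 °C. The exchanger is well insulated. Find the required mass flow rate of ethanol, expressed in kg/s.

ṁ_c = 16.3 kg/s

Heat released by hot stream: Q = 6.32 × 4.18 × (52.9 − 14.8) = 1006.5 kJ/s
Energy balance on cold side (adiabatic exchanger): Q = ṁ_c·Cp_c·(T_c,out − T_c,in)
ṁ_c = 1006.5 / [2.44 × (13.0 − -12.3)] = 16.305 kg/s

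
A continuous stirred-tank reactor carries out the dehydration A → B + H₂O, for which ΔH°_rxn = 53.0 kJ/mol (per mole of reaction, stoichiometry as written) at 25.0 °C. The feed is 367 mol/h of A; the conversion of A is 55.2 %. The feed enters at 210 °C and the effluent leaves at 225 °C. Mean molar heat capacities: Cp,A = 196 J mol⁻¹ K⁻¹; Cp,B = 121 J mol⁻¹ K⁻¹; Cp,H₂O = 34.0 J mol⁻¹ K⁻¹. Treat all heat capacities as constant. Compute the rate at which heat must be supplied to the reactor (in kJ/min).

Q_in = 169 kJ/min

Extent of reaction ξ = 0.552 × 367 = 202.58 mol/h
Reaction term: ξ·ΔH°_rxn = 202.58 × 53.0 = 10737 kJ/h
Sensible, feed 210→25 °C: -13307 kJ/h
Outlet flows (mol/h): A 164.42, B 202.58, H₂O 202.58
Sensible, products 25→225 °C: 12725 kJ/h
Q = ΔH = 10155 kJ/h = 2.8208 kW
Heat supplied = 169.25 kJ/min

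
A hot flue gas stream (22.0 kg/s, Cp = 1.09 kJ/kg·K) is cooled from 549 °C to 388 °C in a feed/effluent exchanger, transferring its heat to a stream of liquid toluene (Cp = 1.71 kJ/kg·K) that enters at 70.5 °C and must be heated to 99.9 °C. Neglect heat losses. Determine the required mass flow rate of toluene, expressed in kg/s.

Heat released by hot stream: Q = 22.0 × 1.09 × (549 − 388) = 3860.8 kJ/s
Energy balance on cold side (adiabatic exchanger): Q = ṁ_c·Cp_c·(T_c,out − T_c,in)
ṁ_c = 3860.8 / [1.71 × (99.9 − 70.5)] = 76.795 kg/s

ṁ_c = 76.8 kg/s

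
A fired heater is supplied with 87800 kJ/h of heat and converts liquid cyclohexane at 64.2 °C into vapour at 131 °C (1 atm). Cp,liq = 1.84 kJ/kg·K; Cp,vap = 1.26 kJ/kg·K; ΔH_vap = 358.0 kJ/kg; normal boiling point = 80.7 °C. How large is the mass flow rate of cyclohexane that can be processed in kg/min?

Δh = 1.84×(80.7−64.2) + 358.0 + 1.26×(131−80.7) = 451.74 kJ/kg
Q = 87800 kJ/h = 24.389 kJ/s = 1463.3 kJ/min
ṁ = Q/Δh = 1463.3 / 451.74 = 3.2393 kg/min

ṁ = 3.24 kg/min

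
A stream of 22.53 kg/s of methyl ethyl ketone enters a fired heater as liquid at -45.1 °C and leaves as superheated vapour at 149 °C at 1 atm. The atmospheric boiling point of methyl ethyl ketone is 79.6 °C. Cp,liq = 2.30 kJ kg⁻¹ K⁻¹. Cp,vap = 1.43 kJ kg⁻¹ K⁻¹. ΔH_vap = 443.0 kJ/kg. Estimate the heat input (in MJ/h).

liquid -45.1→79.6 °C: 286.81 kJ/kg
vaporisation at 79.6 °C: 443 kJ/kg
vapour 79.6→149 °C: 99.242 kJ/kg
Δh = 286.81 + 443 + 99.242 = 829.05 kJ/kg
Q = ṁ·Δh = 22.53 kg/s × 829.05 kJ/kg = 18679 kJ/s
|Q| = 18679 kW = 67243 MJ/h

Q = 67200 MJ/h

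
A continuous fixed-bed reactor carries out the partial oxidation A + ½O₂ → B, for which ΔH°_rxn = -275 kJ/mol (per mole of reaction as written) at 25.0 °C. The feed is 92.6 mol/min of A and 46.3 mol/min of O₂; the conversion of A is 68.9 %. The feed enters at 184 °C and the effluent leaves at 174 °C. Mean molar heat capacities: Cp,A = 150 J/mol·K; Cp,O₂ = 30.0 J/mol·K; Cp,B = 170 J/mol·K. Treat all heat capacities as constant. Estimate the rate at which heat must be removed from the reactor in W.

Extent of reaction ξ = 0.689 × 92.6 = 63.801 mol/min
Reaction term: ξ·ΔH°_rxn = 63.801 × -275 = -17545 kJ/min
Sensible, feed 184→25 °C: -2429.4 kJ/min
Outlet flows (mol/min): A 28.799, O₂ 14.399, B 63.801
Sensible, products 25→174 °C: 2324.1 kJ/min
Q = ΔH = -17651 kJ/min = -294.18 kW
Heat removed = 294180 W

Q_out = 294000 W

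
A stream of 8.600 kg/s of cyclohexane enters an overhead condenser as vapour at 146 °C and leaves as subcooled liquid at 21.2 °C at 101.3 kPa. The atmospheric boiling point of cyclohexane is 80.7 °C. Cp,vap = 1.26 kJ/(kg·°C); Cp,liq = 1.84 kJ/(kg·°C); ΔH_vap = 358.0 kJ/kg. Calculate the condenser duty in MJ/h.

Q_c = 17000 MJ/h

vapour 146→80.7 °C: -82.278 kJ/kg
condensation at 80.7 °C: -358 kJ/kg
liquid 80.7→21.2 °C: -109.48 kJ/kg
Δh = -82.278 + -358 + -109.48 = -549.76 kJ/kg
Q = ṁ·Δh = 8.600 kg/s × -549.76 kJ/kg = -4727.9 kJ/s
|Q| = 4727.9 kW = 17021 MJ/h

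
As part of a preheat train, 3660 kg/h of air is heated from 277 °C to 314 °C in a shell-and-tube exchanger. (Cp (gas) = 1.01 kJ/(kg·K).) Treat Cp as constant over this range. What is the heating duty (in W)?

Q = ṁ·Cp·ΔT = 3660 × 1.01 × (314 − 277) = 136770 kJ/h
Converting: 136770 / 3600 s = 37.993 kW
Heating duty = 37993 W

Q = 38000 W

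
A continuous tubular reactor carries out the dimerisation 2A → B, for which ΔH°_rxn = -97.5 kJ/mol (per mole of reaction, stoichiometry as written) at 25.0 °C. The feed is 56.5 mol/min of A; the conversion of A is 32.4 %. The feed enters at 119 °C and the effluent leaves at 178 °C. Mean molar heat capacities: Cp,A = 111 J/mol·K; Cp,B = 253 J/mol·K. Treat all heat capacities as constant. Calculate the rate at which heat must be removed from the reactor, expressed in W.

Extent of reaction ξ = 0.324 × 56.5 / 2 = 9.153 mol/min
Reaction term: ξ·ΔH°_rxn = 9.153 × -97.5 = -892.42 kJ/min
Sensible, feed 119→25 °C: -589.52 kJ/min
Outlet flows (mol/min): A 38.194, B 9.153
Sensible, products 25→178 °C: 1003 kJ/min
Q = ΔH = -478.99 kJ/min = -7.9831 kW
Heat removed = 7983.1 W

Q_out = 7980 W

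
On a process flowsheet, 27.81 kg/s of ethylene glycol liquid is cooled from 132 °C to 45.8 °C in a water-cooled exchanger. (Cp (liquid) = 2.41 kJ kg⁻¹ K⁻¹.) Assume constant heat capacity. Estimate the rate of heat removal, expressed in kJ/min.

Q_c = 347000 kJ/min

Q = ṁ·Cp·ΔT = 27.81 × 2.41 × (45.8 − 132) = -5777.3 kJ/s
Cooling duty = 346640 kJ/min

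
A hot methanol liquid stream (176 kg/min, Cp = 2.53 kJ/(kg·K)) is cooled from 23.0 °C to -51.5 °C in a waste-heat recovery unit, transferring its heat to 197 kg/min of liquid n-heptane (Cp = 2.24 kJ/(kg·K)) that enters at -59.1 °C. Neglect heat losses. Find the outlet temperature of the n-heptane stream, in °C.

T_c,out = 16.1 °C

Heat released by hot stream: Q = 176 × 2.53 × (23.0 − -51.5) = 33173 kJ/min
Energy balance on cold side (adiabatic exchanger): Q = ṁ_c·Cp_c·(T_c,out − T_c,in)
T_c,out = -59.1 + 33173/(197 × 2.24) = 16.075 °C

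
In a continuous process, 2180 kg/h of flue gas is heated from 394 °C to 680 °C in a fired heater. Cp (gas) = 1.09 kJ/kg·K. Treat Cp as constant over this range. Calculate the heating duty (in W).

Q = 189000 W

Q = ṁ·Cp·ΔT = 2180 × 1.09 × (680 − 394) = 679590 kJ/h
Converting: 679590 / 3600 s = 188.78 kW
Heating duty = 188780 W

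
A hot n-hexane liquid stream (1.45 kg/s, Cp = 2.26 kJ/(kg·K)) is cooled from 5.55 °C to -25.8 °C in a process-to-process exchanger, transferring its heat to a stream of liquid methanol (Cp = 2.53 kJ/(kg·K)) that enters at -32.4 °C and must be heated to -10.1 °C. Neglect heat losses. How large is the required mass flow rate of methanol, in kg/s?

ṁ_c = 1.82 kg/s

Heat released by hot stream: Q = 1.45 × 2.26 × (5.55 − -25.8) = 102.73 kJ/s
Energy balance on cold side (adiabatic exchanger): Q = ṁ_c·Cp_c·(T_c,out − T_c,in)
ṁ_c = 102.73 / [2.53 × (-10.1 − -32.4)] = 1.8209 kg/s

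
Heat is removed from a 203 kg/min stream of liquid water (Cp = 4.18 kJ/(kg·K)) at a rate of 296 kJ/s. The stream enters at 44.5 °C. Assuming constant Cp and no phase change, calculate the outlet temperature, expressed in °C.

Q = 296 kJ/s = 17760 kJ/min
ΔT = Q/(ṁ·Cp) = 17760/(203×4.18) = 20.93 K
T_out = 44.5 − 20.93 = 23.57 °C

T_out = 23.6 °C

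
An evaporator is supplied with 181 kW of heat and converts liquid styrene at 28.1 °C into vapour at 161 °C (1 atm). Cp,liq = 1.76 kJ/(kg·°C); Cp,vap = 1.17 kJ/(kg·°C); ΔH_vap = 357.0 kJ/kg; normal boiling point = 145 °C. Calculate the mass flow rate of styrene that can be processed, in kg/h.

Δh = 1.76×(145−28.1) + 357.0 + 1.17×(161−145) = 581.46 kJ/kg
Q = 181 kW = 181 kJ/s = 651600 kJ/h
ṁ = Q/Δh = 651600 / 581.46 = 1120.6 kg/h

ṁ = 1120 kg/h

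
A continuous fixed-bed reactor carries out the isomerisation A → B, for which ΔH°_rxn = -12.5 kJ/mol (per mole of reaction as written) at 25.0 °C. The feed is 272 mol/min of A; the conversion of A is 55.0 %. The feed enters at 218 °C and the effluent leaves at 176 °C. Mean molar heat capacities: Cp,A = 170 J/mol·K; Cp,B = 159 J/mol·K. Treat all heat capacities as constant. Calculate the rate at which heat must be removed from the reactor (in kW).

Q_out = 67.7 kW

Extent of reaction ξ = 0.550 × 272 = 149.6 mol/min
Reaction term: ξ·ΔH°_rxn = 149.6 × -12.5 = -1870 kJ/min
Sensible, feed 218→25 °C: -8924.3 kJ/min
Outlet flows (mol/min): A 122.4, B 149.6
Sensible, products 25→176 °C: 6733.8 kJ/min
Q = ΔH = -4060.6 kJ/min = -67.676 kW
Heat removed = 67.676 kW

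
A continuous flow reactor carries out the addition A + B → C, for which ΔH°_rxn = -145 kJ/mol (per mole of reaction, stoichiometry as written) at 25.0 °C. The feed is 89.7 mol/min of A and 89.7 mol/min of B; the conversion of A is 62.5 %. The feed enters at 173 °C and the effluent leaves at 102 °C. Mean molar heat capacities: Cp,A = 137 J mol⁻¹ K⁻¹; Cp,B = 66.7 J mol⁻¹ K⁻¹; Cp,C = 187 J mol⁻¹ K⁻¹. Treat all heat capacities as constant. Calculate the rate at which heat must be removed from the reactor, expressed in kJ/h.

Q_out = 570000 kJ/h

Extent of reaction ξ = 0.625 × 89.7 = 56.062 mol/min
Reaction term: ξ·ΔH°_rxn = 56.062 × -145 = -8129.1 kJ/min
Sensible, feed 173→25 °C: -2704.2 kJ/min
Outlet flows (mol/min): A 33.638, B 33.638, C 56.062
Sensible, products 25→102 °C: 1334.8 kJ/min
Q = ΔH = -9498.5 kJ/min = -158.31 kW
Heat removed = 569910 kJ/h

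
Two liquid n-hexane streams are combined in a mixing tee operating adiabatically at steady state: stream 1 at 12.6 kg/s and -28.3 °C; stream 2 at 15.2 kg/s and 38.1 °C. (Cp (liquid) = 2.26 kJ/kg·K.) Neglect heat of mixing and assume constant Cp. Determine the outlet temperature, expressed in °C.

Adiabatic, steady state ⇒ Σ ṁᵢCp,ᵢ(T_out − Tᵢ) = 0
T_out = Σ ṁᵢCp,ᵢTᵢ / Σ ṁᵢCp,ᵢ
      = 502.94 / 62.828 = 8.005 °C

T_out = 8.01 °C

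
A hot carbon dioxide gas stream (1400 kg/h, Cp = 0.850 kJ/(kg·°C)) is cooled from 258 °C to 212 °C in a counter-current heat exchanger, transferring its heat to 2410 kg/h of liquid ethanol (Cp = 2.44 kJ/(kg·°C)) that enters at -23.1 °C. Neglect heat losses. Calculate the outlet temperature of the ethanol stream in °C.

T_c,out = -13.8 °C

Heat released by hot stream: Q = 1400 × 0.850 × (258 − 212) = 54740 kJ/h
Energy balance on cold side (adiabatic exchanger): Q = ṁ_c·Cp_c·(T_c,out − T_c,in)
T_c,out = -23.1 + 54740/(2410 × 2.44) = -13.791 °C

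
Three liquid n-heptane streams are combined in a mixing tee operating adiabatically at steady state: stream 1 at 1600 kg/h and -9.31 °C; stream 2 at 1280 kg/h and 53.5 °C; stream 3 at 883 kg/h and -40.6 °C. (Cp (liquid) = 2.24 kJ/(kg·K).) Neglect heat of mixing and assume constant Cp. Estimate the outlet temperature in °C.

Adiabatic, steady state ⇒ Σ ṁᵢCp,ᵢ(T_out − Tᵢ) = 0
T_out = Σ ṁᵢCp,ᵢTᵢ / Σ ṁᵢCp,ᵢ
      = 39725 / 8429.1 = 4.7128 °C

T_out = 4.71 °C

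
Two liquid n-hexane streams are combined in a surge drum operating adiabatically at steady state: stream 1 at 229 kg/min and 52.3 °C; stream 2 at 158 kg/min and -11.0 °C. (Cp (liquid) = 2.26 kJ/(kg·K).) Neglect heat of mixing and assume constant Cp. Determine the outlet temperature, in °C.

T_out = 26.5 °C

No heat crosses the boundary, so H_out = H_in.
T_out = Σ ṁᵢCp,ᵢTᵢ / Σ ṁᵢCp,ᵢ
      = 23139 / 874.62 = 26.457 °C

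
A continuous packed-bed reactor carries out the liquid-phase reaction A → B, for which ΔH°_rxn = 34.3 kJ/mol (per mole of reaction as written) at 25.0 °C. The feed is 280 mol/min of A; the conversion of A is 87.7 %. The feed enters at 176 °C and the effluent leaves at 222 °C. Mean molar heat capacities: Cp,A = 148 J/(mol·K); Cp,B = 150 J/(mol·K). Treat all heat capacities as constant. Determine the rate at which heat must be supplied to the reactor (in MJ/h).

Q_in = 626 MJ/h

Extent of reaction ξ = 0.877 × 280 = 245.56 mol/min
Reaction term: ξ·ΔH°_rxn = 245.56 × 34.3 = 8422.7 kJ/min
Sensible, feed 176→25 °C: -6257.4 kJ/min
Outlet flows (mol/min): A 34.44, B 245.56
Sensible, products 25→222 °C: 8260.4 kJ/min
Q = ΔH = 10426 kJ/min = 173.76 kW
Heat supplied = 625.54 MJ/h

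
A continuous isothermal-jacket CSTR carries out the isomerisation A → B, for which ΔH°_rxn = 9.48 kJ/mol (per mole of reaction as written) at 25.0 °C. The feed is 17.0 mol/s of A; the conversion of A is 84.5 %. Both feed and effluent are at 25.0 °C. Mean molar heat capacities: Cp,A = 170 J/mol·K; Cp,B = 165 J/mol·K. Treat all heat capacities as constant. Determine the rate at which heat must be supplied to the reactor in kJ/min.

Extent of reaction ξ = 0.845 × 17.0 = 14.365 mol/s
Reaction term: ξ·ΔH°_rxn = 14.365 × 9.48 = 136.18 kJ/s
Q = ΔH = 136.18 kJ/s = 136.18 kW
Heat supplied = 8170.8 kJ/min

Q_in = 8170 kJ/min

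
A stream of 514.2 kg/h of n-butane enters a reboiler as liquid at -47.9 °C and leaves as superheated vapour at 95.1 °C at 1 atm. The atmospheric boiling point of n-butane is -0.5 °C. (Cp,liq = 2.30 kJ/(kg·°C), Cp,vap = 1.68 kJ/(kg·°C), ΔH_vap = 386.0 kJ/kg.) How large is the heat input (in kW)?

Q = 93.6 kW

liquid -47.9→-0.5 °C: 109.02 kJ/kg
vaporisation at -0.5 °C: 386 kJ/kg
vapour -0.5→95.1 °C: 160.61 kJ/kg
Δh = 109.02 + 386 + 160.61 = 655.63 kJ/kg
Q = ṁ·Δh = 514.2 kg/h × 655.63 kJ/kg = 337120 kJ/h
|Q| = 93.646 kW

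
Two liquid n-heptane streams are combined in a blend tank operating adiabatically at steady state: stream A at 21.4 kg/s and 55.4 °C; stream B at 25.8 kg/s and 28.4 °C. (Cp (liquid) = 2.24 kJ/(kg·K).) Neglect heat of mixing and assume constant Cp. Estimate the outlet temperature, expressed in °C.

T_out = 40.6 °C

No heat crosses the boundary, so H_out = H_in.
Σ ṁᵢCp,ᵢTᵢ = 21.4×2.24×55.4 + 25.8×2.24×28.4 = 4296.9
Σ ṁᵢCp,ᵢ = 21.4×2.24 + 25.8×2.24 = 105.73
T_out = 4296.9 / 105.73 = 40.642 °C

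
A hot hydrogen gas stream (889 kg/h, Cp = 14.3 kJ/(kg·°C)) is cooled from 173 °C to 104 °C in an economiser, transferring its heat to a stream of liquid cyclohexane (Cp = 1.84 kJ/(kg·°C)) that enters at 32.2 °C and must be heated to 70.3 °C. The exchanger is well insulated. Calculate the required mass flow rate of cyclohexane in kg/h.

ṁ_c = 12500 kg/h

Heat released by hot stream: Q = 889 × 14.3 × (173 − 104) = 877180 kJ/h
Energy balance on cold side (adiabatic exchanger): Q = ṁ_c·Cp_c·(T_c,out − T_c,in)
ṁ_c = 877180 / [1.84 × (70.3 − 32.2)] = 12512 kg/h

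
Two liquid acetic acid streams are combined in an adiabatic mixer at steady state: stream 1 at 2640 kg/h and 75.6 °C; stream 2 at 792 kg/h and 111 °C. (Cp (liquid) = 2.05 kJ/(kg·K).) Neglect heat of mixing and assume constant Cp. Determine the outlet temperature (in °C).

T_out = 83.8 °C

Adiabatic, steady state ⇒ Σ ṁᵢCp,ᵢ(T_out − Tᵢ) = 0
Σ ṁᵢCp,ᵢTᵢ = 2640×2.05×75.6 + 792×2.05×111 = 589370
Σ ṁᵢCp,ᵢ = 2640×2.05 + 792×2.05 = 7035.6
T_out = 589370 / 7035.6 = 83.769 °C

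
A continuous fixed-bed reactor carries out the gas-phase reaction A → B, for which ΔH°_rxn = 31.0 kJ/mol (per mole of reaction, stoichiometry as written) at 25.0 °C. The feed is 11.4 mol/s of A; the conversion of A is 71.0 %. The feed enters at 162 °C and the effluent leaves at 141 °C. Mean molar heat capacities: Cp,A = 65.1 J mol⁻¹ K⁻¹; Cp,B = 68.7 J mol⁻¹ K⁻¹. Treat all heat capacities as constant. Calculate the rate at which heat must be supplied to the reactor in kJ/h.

Q_in = 859000 kJ/h

Extent of reaction ξ = 0.710 × 11.4 = 8.094 mol/s
Reaction term: ξ·ΔH°_rxn = 8.094 × 31.0 = 250.91 kJ/s
Sensible, feed 162→25 °C: -101.67 kJ/s
Outlet flows (mol/s): A 3.306, B 8.094
Sensible, products 25→141 °C: 89.468 kJ/s
Q = ΔH = 238.71 kJ/s = 238.71 kW
Heat supplied = 859350 kJ/h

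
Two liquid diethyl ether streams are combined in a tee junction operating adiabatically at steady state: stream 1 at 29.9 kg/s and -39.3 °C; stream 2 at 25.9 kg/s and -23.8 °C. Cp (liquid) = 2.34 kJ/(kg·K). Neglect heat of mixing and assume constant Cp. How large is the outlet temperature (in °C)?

No heat crosses the boundary, so H_out = H_in.
T_out = Σ ṁᵢCp,ᵢTᵢ / Σ ṁᵢCp,ᵢ
      = -4192.1 / 130.57 = -32.106 °C

T_out = -32.1 °C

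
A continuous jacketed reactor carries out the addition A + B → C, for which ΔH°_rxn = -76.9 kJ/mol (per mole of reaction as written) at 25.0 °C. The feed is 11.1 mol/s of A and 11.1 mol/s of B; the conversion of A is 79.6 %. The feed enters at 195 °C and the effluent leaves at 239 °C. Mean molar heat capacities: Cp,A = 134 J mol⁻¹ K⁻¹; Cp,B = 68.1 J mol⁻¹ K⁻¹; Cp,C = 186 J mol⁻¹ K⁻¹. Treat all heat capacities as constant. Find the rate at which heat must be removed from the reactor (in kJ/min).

Q_out = 36700 kJ/min

Extent of reaction ξ = 0.796 × 11.1 = 8.8356 mol/s
Reaction term: ξ·ΔH°_rxn = 8.8356 × -76.9 = -679.46 kJ/s
Sensible, feed 195→25 °C: -381.36 kJ/s
Outlet flows (mol/s): A 2.2644, B 2.2644, C 8.8356
Sensible, products 25→239 °C: 449.63 kJ/s
Q = ΔH = -611.19 kJ/s = -611.19 kW
Heat removed = 36672 kJ/min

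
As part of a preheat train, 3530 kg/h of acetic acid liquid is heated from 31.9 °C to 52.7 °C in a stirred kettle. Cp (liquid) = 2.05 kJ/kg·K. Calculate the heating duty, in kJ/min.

Q = ṁ·Cp·ΔT = 3530 × 2.05 × (52.7 − 31.9) = 150520 kJ/h
Converting: 150520 / 3600 s = 41.811 kW
Heating duty = 2508.7 kJ/min

Q = 2510 kJ/min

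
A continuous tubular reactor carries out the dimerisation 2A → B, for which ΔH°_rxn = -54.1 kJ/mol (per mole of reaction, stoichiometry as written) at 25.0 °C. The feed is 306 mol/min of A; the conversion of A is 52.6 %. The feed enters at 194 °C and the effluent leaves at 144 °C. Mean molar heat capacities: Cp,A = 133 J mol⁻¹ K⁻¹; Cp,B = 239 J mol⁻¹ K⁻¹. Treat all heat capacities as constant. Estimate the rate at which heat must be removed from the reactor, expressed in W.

Extent of reaction ξ = 0.526 × 306 / 2 = 80.478 mol/min
Reaction term: ξ·ΔH°_rxn = 80.478 × -54.1 = -4353.9 kJ/min
Sensible, feed 194→25 °C: -6878 kJ/min
Outlet flows (mol/min): A 145.04, B 80.478
Sensible, products 25→144 °C: 4584.5 kJ/min
Q = ΔH = -6647.3 kJ/min = -110.79 kW
Heat removed = 110790 W

Q_out = 111000 W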